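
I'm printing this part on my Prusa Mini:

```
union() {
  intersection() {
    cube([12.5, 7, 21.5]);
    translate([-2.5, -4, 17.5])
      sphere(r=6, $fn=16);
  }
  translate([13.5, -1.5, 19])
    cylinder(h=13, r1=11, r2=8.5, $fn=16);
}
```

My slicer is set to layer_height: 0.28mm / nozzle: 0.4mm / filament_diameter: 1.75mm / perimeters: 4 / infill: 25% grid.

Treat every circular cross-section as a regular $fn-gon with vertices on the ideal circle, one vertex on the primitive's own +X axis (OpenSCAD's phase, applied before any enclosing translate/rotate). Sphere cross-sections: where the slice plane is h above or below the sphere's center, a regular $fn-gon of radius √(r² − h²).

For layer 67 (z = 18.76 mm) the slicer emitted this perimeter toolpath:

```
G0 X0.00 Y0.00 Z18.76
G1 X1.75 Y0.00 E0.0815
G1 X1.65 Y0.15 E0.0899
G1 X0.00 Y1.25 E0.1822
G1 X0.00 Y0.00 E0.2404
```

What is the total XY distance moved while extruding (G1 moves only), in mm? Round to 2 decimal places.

Sum the Euclidean lengths of each G1 segment: total = 5.16 mm.

5.16 mm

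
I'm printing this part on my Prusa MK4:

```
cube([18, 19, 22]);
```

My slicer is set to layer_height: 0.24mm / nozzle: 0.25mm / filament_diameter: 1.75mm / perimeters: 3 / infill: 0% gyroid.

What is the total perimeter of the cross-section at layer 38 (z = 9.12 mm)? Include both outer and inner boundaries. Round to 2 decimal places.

74.00 mm

At z = 9.12 mm: the cube (footprint 18×19) is included at this height (perimeter 74.00 mm). Overall, the cross-section is a single solid region. Total boundary length (outer) = 74.00 mm.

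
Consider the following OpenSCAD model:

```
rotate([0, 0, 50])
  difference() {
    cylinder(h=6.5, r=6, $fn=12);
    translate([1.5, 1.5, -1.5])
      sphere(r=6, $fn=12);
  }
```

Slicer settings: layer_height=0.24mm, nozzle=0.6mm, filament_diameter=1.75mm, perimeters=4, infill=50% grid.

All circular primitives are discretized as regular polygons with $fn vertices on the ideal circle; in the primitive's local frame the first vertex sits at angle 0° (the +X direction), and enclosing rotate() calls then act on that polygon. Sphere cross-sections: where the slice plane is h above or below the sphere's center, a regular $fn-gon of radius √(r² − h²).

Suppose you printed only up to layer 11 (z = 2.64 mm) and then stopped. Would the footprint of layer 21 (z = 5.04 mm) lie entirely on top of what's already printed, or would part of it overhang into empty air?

Compare the two slices. At z = 2.64: the r=6 cylinder contributes a regular 12-gon of circumradius 6 (area = (12/2)·6.000²·sin(360°/12) = 108.00 mm²); the r=6 sphere at (1.5, 1.5) slices to a regular 12-gon of circumradius 4.343 (√(r²−h²) with h=4.14 from center) (area = (12/2)·4.343²·sin(360°/12) = 56.58 mm²); Subtracting the remaining from the first: starting from the r=6 cylinder (108.00 mm²), the r=6 sphere at (1.5, 1.5) partially overlaps it — only the 54.18 mm² overlap (of its 56.58 mm²) is removed, clipping the outline — area = 53.82 mm²; (whole slice rotated 50° about Z — lengths, areas and connectivity unchanged). At z = 5.04: the r=6 cylinder gives a regular 12-gon of circumradius 6 (constant along its height) (area = (12/2)·6.000²·sin(360°/12) = 108.00 mm²); the sphere at (1.5, 1.5) is absent (|z−center|=6.540 > r=6); Subtracting the remaining from the first: none of the subtracted shapes is present at this height, so the r=6 cylinder is unchanged — area = 108.00 mm²; (whole slice rotated 50° about Z — lengths, areas and connectivity unchanged). Checking containment: at z = 5.04 the cross-section extends beyond the z = 2.64 cross-section by about 54.18 mm².

part overhangs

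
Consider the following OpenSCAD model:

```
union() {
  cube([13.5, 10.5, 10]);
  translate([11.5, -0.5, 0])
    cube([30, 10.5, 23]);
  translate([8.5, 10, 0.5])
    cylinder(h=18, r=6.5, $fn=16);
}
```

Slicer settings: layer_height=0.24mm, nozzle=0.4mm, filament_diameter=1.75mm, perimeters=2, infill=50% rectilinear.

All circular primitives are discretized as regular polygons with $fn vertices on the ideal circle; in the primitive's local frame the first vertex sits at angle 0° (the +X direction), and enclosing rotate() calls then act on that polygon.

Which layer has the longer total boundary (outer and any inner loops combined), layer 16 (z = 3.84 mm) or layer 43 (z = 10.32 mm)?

layer 16 (z = 3.84 mm)

Layer 16 (z = 3.84): the 13.5×10.5 cube contributes its full rectangle (perimeter 48.00 mm); the 30×10.5 cube at (11.5, -0.5) contributes its full rectangle (perimeter 81.00 mm); the r=6.5 cylinder at (8.5, 10) gives a regular 16-gon of circumradius 6.5 (constant along its height) (perimeter = 2·16·6.500·sin(180°/16) = 40.58 mm); Combining (union): the regions partially overlap (shared area 90.40 mm²), so the edge portions inside another operand are dropped and the merged outline is re-measured after clipping — boundary = 111.38 mm. So its perimeter = 111.38 mm. Layer 43 (z = 10.32): the cube is not intersected at this z (z outside [0, 10]); the cube at (11.5, -0.5) (footprint 30×10.5) is included at this height (perimeter 81.00 mm); the cylinder at (8.5, 10): section is a regular 16-gon, circumradius r=6.5 (perimeter = 2·16·6.500·sin(180°/16) = 40.58 mm); Merging all regions: the regions partially overlap (shared area 13.79 mm²), so the edge portions inside another operand are dropped and the merged outline is re-measured after clipping — boundary = 105.42 mm. So its perimeter = 105.42 mm. Layer 16 is larger (111.38 vs 105.42 mm).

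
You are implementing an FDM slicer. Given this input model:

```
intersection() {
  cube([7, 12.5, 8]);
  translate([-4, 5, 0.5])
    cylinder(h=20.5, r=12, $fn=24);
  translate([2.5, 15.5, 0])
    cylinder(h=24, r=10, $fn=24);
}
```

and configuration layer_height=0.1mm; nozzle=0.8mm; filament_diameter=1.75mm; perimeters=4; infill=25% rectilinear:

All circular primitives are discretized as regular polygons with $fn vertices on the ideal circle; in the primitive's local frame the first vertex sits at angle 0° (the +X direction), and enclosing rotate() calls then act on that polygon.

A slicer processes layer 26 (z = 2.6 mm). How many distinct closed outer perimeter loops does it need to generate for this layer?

At z = 2.6 mm: the cube (footprint 7×12.5) is included at this height; the r=12 cylinder at (-4, 5) gives a regular 24-gon of circumradius 12 (constant along its height); the r=10 cylinder at (2.5, 15.5) gives a regular 24-gon of circumradius 10 (constant along its height); Keeping only the common overlap: the r=12 cylinder at (-4, 5) partially overlaps the 7×12.5 cube; clipping to the common part keeps 85.23 mm²; the r=10 cylinder at (2.5, 15.5) partially overlaps the running intersection; clipping to the common part keeps 44.52 mm² — 1 connected region. The result has 1 disconnected region.

1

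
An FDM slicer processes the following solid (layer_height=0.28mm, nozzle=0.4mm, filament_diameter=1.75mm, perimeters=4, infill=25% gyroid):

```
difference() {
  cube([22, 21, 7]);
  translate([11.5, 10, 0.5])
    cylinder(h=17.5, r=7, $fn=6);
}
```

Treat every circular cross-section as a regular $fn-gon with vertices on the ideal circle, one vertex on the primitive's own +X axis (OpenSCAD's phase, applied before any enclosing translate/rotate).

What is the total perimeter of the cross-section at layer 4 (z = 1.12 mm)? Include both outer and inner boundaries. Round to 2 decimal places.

At z = 1.12 mm: the 22×21 cube contributes its full rectangle (perimeter 86.00 mm); the r=7 cylinder at (11.5, 10) contributes a regular 6-gon of circumradius 7 (perimeter = 2·6·7.000·sin(180°/6) = 42.00 mm); Subtracting the remaining from the first: starting from the 22×21 cube, the r=7 cylinder at (11.5, 10) lies wholly inside it (removes its full 127.31 mm² and its 42.00 mm outline becomes a hole wall) — boundary (outer + 1 inner loop) = 128.00 mm. Overall, the cross-section is one region with 1 hole. Total boundary length (outer + inner) = 128.00 mm.

128.00 mm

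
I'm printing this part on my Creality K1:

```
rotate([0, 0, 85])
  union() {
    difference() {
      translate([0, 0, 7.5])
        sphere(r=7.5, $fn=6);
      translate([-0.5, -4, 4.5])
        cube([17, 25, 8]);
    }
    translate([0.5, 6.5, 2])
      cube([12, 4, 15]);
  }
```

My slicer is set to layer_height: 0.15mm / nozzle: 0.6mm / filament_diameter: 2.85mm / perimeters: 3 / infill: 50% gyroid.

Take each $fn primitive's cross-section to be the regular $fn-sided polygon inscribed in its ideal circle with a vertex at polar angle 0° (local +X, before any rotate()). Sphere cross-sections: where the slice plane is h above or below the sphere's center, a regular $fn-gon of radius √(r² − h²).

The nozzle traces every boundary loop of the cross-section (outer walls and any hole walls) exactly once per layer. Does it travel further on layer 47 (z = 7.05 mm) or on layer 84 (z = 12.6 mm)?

layer 47 (z = 7.05 mm)

Layer 47 (z = 7.05): the r=7.5 sphere slices to a regular 6-gon of circumradius 7.486 (√(r²−h²) with h=0.45 from center) (perimeter = 2·6·7.486·sin(180°/6) = 44.92 mm); the cube at (-0.5, -4) (footprint 17×25) is included at this height (perimeter 84.00 mm); Subtracting the remaining from the first: starting from the r=7.5 sphere, the 17×25 cube at (-0.5, -4) partially overlaps it — only the 66.97 mm² overlap (of its 425.00 mm²) is removed, clipping the outline — boundary = 44.73 mm; the cube at (0.5, 6.5) (footprint 12×4) is included at this height (perimeter 32.00 mm); Taking the union: the 2 present regions are separate (no shared area or edge), so areas and boundary lengths simply add and each stays a separate island — boundary = 76.73 mm; (rotated 85° about Z; rotation is an isometry so areas/perimeters/island counts are preserved). So its perimeter = 76.73 mm. Layer 84 (z = 12.6): the sphere: section is a regular 6-gon, circumradius = √(r²−h²) = √(7.5²−5.1²) = 5.499 (perimeter = 2·6·5.499·sin(180°/6) = 32.99 mm); the cube at (-0.5, -4) does not reach this height (z outside [4.5, 12.5]); After the difference (first − rest): none of the subtracted shapes is present at this height, so the r=7.5 sphere is unchanged — boundary = 32.99 mm; the cube at (0.5, 6.5) is present — its section is the full 12×4 rectangle (perimeter 32.00 mm); Merging all regions: the 2 present regions are separate (no shared area or edge), so areas and boundary lengths simply add and each stays a separate island — boundary = 64.99 mm; (rotated 85° about Z; rotation is an isometry so areas/perimeters/island counts are preserved). So its perimeter = 64.99 mm. Layer 47 is larger (76.73 vs 64.99 mm).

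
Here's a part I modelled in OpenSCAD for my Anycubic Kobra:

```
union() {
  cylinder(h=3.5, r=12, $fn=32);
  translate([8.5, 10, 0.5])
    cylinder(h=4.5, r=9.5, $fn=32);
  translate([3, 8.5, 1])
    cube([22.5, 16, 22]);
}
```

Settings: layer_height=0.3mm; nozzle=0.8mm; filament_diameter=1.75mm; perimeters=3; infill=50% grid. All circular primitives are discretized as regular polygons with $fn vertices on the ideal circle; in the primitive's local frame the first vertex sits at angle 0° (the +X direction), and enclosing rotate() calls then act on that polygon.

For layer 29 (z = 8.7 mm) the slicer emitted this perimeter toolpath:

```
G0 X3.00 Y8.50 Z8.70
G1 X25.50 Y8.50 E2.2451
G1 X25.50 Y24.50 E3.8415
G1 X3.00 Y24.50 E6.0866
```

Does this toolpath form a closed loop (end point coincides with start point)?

Start point (G0): (3.00, 8.50). End point (last G1): the path does not return to the start — open.

no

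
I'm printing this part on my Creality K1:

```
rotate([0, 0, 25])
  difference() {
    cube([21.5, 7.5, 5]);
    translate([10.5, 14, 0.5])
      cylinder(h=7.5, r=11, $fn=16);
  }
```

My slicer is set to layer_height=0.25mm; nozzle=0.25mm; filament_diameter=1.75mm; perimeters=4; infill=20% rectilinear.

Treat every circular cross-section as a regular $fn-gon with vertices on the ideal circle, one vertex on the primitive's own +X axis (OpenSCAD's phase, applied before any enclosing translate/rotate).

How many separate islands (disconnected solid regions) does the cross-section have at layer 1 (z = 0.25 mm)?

At z = 0.25 mm: the cube is present — its section is the full 21.5×7.5 rectangle; the cylinder at (10.5, 14) does not reach this height (z outside [0.5, 8]); Taking the first minus the rest: none of the subtracted shapes is present at this height, so the 21.5×7.5 cube is unchanged — 1 connected region; (whole slice rotated 25° about Z — lengths, areas and connectivity unchanged). Overall, the cross-section is a single solid region. Island count = 1.

1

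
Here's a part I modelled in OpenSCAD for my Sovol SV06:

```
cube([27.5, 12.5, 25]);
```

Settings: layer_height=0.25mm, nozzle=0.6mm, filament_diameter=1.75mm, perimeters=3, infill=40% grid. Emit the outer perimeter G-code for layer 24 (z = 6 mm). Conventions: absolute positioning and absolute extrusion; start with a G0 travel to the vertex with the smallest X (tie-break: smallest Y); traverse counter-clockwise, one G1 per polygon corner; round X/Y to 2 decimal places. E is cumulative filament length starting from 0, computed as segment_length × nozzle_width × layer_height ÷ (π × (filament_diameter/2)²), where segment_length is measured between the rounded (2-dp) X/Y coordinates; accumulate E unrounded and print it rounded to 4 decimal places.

At z = 6 mm: the cube (footprint 27.5×12.5) is included at this height. The outline is a single polygon with 4 vertices. Extrusion per mm of travel: 0.6 × 0.25 / (π × 0.875²) = 0.062363. Accumulating E over each segment gives final E = 4.9890.

G0 X0.00 Y0.00 Z6.00
G1 X27.50 Y0.00 E1.7150
G1 X27.50 Y12.50 E2.4945
G1 X0.00 Y12.50 E4.2095
G1 X0.00 Y0.00 E4.9890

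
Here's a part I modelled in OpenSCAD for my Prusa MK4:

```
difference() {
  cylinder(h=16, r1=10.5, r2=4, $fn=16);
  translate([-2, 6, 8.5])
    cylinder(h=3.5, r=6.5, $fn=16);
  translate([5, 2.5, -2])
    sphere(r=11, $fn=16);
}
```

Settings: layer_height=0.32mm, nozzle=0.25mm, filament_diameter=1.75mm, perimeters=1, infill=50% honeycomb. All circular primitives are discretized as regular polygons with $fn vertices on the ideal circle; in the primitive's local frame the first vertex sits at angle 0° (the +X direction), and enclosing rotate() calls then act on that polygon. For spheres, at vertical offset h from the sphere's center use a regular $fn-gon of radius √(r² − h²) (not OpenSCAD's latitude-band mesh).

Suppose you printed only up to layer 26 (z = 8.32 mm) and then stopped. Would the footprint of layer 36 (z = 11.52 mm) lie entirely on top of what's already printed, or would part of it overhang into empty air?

Compare the two slices. At z = 8.32: the cone (r1=10.5→r2=4) has section circumradius 7.120 here — a regular 16-gon (area = (16/2)·7.120²·sin(360°/16) = 155.20 mm²); the cylinder at (-2, 6) does not reach this height (z outside [8.5, 12]); the r=11 sphere at (5, 2.5) contributes a regular 16-gon of circumradius √(11²−10.32²) = 3.808 (area = (16/2)·3.808²·sin(360°/16) = 44.38 mm²); Taking the first minus the rest: starting from the cone (155.20 mm²), the r=11 sphere at (5, 2.5) partially overlaps it — only the 30.38 mm² overlap (of its 44.38 mm²) is removed, clipping the outline — area = 124.82 mm². At z = 11.52: the cone: at t=0.720 of its height the radius interpolates to r₁+(r₂−r₁)t = 5.820, giving a regular 16-gon of that circumradius (area = (16/2)·5.820²·sin(360°/16) = 103.70 mm²); the r=6.5 cylinder at (-2, 6) contributes a regular 16-gon of circumradius 6.5 (area = (16/2)·6.500²·sin(360°/16) = 129.35 mm²); the sphere at (5, 2.5) is not intersected at this z (|z−center|=13.520 > r=11); Subtracting the remaining from the first: starting from the cone (103.70 mm²), the r=6.5 cylinder at (-2, 6) partially overlaps it — only the 42.74 mm² overlap (of its 129.35 mm²) is removed, clipping the outline — area = 60.96 mm². Checking containment: at z = 11.52 the cross-section extends beyond the z = 8.32 cross-section by about 12.52 mm².

part overhangs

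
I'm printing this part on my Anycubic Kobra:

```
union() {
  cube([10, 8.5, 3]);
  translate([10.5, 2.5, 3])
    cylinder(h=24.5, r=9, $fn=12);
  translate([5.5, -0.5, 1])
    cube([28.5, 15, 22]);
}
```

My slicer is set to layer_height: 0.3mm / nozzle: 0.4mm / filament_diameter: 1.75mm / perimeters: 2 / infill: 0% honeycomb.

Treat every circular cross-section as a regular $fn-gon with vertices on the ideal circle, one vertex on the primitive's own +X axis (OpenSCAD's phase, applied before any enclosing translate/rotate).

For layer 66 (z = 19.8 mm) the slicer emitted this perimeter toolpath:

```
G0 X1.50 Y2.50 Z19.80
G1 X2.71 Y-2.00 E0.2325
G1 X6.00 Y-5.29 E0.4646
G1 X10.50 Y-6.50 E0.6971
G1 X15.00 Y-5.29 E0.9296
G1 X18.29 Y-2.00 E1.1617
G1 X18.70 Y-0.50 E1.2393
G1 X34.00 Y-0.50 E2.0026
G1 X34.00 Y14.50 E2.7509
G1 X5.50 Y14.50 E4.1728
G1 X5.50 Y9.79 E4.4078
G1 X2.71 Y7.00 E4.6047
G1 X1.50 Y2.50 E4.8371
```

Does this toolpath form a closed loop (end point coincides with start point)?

Start point (G0): (1.50, 2.50). End point (last G1): the path returns to the start — closed.

yes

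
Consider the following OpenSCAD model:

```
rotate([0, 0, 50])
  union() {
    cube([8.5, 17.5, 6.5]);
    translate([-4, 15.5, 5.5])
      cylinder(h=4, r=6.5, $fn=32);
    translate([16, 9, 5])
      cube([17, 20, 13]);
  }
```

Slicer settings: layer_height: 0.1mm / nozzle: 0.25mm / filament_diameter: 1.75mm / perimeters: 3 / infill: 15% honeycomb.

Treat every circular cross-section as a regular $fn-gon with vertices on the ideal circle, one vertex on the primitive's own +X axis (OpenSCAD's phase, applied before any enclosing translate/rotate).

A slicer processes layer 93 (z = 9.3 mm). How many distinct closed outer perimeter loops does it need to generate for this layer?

2

At z = 9.3 mm: the cube does not reach this height (z outside [0, 6.5]); the cylinder at (-4, 15.5): section is a regular 32-gon, circumradius r=6.5; the 17×20 cube at (16, 9) contributes its full rectangle; Combining (union): the 2 present regions are separate (no shared area or edge), so areas and boundary lengths simply add and each stays a separate island — 2 connected regions; (rotated 50° about Z; rotation is an isometry so areas/perimeters/island counts are preserved). The result has 2 disconnected regions.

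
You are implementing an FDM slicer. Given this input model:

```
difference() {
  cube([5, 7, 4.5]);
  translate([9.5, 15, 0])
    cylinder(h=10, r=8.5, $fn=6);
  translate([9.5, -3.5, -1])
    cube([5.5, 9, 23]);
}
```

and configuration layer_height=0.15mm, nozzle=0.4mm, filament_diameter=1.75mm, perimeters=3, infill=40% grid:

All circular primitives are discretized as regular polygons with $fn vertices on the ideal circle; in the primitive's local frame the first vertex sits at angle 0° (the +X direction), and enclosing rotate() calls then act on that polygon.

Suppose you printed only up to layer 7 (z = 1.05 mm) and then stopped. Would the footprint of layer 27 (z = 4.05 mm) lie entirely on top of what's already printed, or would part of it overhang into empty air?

Compare the two slices. At z = 1.05: the cube (footprint 5×7) is included at this height (area 35.00 mm²); the r=8.5 cylinder at (9.5, 15) gives a regular 6-gon of circumradius 8.5 (constant along its height) (area = (6/2)·8.500²·sin(360°/6) = 187.71 mm²); the 5.5×9 cube at (9.5, -3.5) contributes its full rectangle (area 49.50 mm²); Taking the first minus the rest: starting from the 5×7 cube (35.00 mm²), the r=8.5 cylinder at (9.5, 15) misses the remaining region (no effect); the 5.5×9 cube at (9.5, -3.5) misses the remaining region (no effect) — area = 35.00 mm². At z = 4.05: the 5×7 cube contributes its full rectangle (area 35.00 mm²); the cylinder at (9.5, 15): section is a regular 6-gon, circumradius r=8.5 (area = (6/2)·8.500²·sin(360°/6) = 187.71 mm²); the 5.5×9 cube at (9.5, -3.5) contributes its full rectangle (area 49.50 mm²); After the difference (first − rest): starting from the 5×7 cube (35.00 mm²), the r=8.5 cylinder at (9.5, 15) misses the remaining region (no effect); the 5.5×9 cube at (9.5, -3.5) misses the remaining region (no effect) — area = 35.00 mm². Checking containment: the cross-section at z = 4.05 is a subset of the cross-section at z = 1.05.

entirely on top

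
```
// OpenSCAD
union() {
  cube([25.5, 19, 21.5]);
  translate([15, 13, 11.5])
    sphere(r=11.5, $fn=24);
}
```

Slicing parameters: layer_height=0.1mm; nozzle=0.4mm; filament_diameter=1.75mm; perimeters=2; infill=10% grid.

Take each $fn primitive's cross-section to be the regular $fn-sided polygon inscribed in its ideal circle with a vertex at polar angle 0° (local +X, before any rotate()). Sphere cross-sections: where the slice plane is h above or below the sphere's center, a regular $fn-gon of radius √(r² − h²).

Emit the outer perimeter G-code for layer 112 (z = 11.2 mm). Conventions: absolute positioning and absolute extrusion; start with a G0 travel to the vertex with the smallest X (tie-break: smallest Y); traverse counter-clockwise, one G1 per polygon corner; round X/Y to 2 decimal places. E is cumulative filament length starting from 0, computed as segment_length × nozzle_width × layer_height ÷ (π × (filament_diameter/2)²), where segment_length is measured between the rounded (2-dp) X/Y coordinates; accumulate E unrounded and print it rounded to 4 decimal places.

At z = 11.2 mm: the cube is present — its section is the full 25.5×19 rectangle; the sphere at (15, 13): section is a regular 24-gon, circumradius = √(r²−h²) = √(11.5²−0.3²) = 11.496; Combining (union): the regions partially overlap (shared area 330.20 mm²), so overlapping operands fuse into one piece — 1 connected region. The outline is a single polygon with 18 vertices. Extrusion per mm of travel: 0.4 × 0.1 / (π × 0.875²) = 0.016630. Accumulating E over each segment gives final E = 1.5490.

G0 X0.00 Y0.00 Z11.20
G1 X25.50 Y0.00 E0.4241
G1 X25.50 Y8.57 E0.5666
G1 X26.10 Y10.02 E0.5927
G1 X26.50 Y13.00 E0.6427
G1 X26.10 Y15.98 E0.6927
G1 X25.50 Y17.43 E0.7188
G1 X25.50 Y19.00 E0.7449
G1 X24.76 Y19.00 E0.7572
G1 X23.13 Y21.13 E0.8018
G1 X20.75 Y22.96 E0.8517
G1 X17.98 Y24.10 E0.9015
G1 X15.00 Y24.50 E0.9515
G1 X12.02 Y24.10 E1.0015
G1 X9.25 Y22.96 E1.0514
G1 X6.87 Y21.13 E1.1013
G1 X5.24 Y19.00 E1.1459
G1 X0.00 Y19.00 E1.2330
G1 X0.00 Y0.00 E1.5490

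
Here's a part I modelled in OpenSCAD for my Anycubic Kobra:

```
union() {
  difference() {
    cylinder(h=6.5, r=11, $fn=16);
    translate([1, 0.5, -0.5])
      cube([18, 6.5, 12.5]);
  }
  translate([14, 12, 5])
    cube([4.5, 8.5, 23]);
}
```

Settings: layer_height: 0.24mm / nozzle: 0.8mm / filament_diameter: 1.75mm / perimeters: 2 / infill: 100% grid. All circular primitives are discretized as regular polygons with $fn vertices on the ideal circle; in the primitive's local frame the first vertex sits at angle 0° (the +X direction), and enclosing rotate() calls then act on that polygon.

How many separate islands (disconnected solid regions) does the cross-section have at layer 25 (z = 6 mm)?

2

At z = 6 mm: the cylinder: section is a regular 16-gon, circumradius r=11; the 18×6.5 cube at (1, 0.5) contributes its full rectangle; Taking the first minus the rest: starting from the r=11 cylinder, the 18×6.5 cube at (1, 0.5) partially overlaps it — only the 58.32 mm² overlap (of its 117.00 mm²) is removed, clipping the outline — 1 connected region; the 4.5×8.5 cube at (14, 12) contributes its full rectangle; Merging all regions: the 2 present regions are separate (no shared area or edge), so areas and boundary lengths simply add and each stays a separate island — 2 connected regions. Overall, the cross-section has 2 separate islands. Island count = 2.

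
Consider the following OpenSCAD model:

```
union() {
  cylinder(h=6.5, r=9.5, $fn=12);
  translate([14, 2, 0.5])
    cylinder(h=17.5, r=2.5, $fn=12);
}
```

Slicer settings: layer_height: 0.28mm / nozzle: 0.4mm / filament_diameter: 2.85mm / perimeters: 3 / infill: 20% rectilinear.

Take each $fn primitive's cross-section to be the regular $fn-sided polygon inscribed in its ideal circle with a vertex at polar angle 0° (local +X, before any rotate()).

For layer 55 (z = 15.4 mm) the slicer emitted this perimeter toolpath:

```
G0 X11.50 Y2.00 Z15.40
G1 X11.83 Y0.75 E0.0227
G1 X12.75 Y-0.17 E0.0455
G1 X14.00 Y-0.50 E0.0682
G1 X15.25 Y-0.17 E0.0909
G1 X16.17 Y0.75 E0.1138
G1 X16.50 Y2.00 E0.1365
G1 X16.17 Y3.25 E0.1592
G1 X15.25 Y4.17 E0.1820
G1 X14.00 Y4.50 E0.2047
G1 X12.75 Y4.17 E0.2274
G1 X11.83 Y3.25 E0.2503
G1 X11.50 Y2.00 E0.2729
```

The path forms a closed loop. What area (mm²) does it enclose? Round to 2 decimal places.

Apply the shoelace formula to the sequence of (X, Y) vertices; enclosed area = 18.79 mm².

18.79 mm²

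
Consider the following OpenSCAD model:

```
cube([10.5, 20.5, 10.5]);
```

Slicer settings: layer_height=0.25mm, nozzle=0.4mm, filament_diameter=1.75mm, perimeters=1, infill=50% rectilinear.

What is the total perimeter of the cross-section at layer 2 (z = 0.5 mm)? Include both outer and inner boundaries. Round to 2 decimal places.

At z = 0.5 mm: the 10.5×20.5 cube contributes its full rectangle (perimeter 62.00 mm). Overall, the cross-section is a single solid region. Total boundary length (outer) = 62.00 mm.

62.00 mm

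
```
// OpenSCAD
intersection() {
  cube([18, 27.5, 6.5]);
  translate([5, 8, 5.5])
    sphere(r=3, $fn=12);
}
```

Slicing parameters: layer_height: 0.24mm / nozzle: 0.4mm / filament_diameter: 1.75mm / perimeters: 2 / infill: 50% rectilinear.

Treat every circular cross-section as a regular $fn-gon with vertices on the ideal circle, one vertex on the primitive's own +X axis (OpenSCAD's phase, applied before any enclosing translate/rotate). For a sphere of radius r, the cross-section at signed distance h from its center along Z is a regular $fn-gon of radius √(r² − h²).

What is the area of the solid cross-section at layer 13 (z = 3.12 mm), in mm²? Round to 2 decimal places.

10.01 mm²

At z = 3.12 mm: the cube (footprint 18×27.5) is included at this height (area 495.00 mm²); the r=3 sphere at (5, 8) contributes a regular 12-gon of circumradius √(3²−2.38²) = 1.826 (area = (12/2)·1.826²·sin(360°/12) = 10.01 mm²); Taking the intersection: the r=3 sphere at (5, 8) lies inside the 18×27.5 cube, so the common part is the r=3 sphere at (5, 8) itself — area = 10.01 mm². Overall, the cross-section is a single solid region. Net area = 10.01 mm².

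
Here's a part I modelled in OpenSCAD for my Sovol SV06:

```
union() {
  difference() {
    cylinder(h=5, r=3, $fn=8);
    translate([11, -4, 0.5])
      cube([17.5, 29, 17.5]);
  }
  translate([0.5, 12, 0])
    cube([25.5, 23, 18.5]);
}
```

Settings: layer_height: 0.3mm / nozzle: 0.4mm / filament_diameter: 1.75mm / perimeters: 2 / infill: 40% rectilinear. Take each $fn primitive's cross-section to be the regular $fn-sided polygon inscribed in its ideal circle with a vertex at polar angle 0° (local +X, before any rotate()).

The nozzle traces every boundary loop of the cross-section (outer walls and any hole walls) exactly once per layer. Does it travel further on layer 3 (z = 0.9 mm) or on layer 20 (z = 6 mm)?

layer 3 (z = 0.9 mm)

Layer 3 (z = 0.9): the cylinder: section is a regular 8-gon, circumradius r=3 (perimeter = 2·8·3.000·sin(180°/8) = 18.37 mm); the cube at (11, -4) (footprint 17.5×29) is included at this height (perimeter 93.00 mm); Subtracting the remaining from the first: starting from the r=3 cylinder, the 17.5×29 cube at (11, -4) misses the remaining region (no effect) — boundary = 18.37 mm; the cube at (0.5, 12) (footprint 25.5×23) is included at this height (perimeter 97.00 mm); Merging all regions: the 2 present regions are separate (no shared area or edge), so areas and boundary lengths simply add and each stays a separate island — boundary = 115.37 mm. So its perimeter = 115.37 mm. Layer 20 (z = 6): the cylinder does not reach this height (z outside [0, 5]); the 17.5×29 cube at (11, -4) contributes its full rectangle (perimeter 93.00 mm); After the difference (first − rest): the first operand is absent here, so nothing remains; the cube at (0.5, 12) (footprint 25.5×23) is included at this height (perimeter 97.00 mm); Combining (union): only the 25.5×23 cube at (0.5, 12) is present, so the union is just that shape — boundary = 97.00 mm. So its perimeter = 97.00 mm. Layer 3 is larger (115.37 vs 97.00 mm).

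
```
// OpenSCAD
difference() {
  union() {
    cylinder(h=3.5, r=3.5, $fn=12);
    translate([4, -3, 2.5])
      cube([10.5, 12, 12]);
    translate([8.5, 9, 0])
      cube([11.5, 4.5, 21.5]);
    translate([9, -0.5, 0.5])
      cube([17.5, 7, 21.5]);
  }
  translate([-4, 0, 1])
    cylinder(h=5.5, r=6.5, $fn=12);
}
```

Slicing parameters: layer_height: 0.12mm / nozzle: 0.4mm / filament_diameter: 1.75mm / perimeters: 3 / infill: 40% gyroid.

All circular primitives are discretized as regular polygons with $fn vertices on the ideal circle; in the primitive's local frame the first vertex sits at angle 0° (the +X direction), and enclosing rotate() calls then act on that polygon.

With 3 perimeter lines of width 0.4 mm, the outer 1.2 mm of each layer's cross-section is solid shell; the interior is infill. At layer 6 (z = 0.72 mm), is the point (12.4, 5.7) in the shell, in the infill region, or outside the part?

shell

At z = 0.72 mm: the r=3.5 cylinder gives a regular 12-gon of circumradius 3.5 (constant along its height); the cube at (4, -3) is not intersected at this z (z outside [2.5, 14.5]); the cube at (8.5, 9) is present — its section is the full 11.5×4.5 rectangle; the cube at (9, -0.5) (footprint 17.5×7) is included at this height; Merging all regions: the 3 present regions are separate (no shared area or edge), so areas and boundary lengths simply add and each stays a separate island — 3 connected regions; the cylinder at (-4, 0) is absent (z outside [1, 6.5]); Taking the first minus the rest: none of the subtracted shapes is present at this height, so that combined region is unchanged — 3 connected regions. Overall, the cross-section has 3 separate islands. The nearest boundary edge runs (9.00, 6.50)→(26.50, 6.50); distance from the point to it = 0.80 mm. (Shell/infill is judged within the island containing the point — the largest one.) The point is inside the cross-section, 0.80 mm from the nearest boundary — within the 1.2 mm shell band (3 × 0.4).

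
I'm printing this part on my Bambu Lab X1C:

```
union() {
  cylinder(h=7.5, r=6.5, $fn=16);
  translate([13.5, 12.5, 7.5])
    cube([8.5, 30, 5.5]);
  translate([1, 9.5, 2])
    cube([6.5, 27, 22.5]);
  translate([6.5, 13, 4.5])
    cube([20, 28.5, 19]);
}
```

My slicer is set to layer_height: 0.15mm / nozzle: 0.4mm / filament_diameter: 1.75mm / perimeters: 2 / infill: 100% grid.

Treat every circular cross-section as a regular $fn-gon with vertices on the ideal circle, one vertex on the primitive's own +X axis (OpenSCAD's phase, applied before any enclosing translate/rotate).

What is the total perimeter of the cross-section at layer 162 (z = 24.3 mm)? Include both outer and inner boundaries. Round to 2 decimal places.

67.00 mm

At z = 24.3 mm: the cylinder is not intersected at this z (z outside [0, 7.5]); the cube at (13.5, 12.5) does not reach this height (z outside [7.5, 13]); the cube at (1, 9.5) (footprint 6.5×27) is included at this height (perimeter 67.00 mm); the cube at (6.5, 13) is absent (z outside [4.5, 23.5]); Combining (union): only the 6.5×27 cube at (1, 9.5) is present, so the union is just that shape — boundary = 67.00 mm. Overall, the cross-section is a single solid region. Total boundary length (outer) = 67.00 mm.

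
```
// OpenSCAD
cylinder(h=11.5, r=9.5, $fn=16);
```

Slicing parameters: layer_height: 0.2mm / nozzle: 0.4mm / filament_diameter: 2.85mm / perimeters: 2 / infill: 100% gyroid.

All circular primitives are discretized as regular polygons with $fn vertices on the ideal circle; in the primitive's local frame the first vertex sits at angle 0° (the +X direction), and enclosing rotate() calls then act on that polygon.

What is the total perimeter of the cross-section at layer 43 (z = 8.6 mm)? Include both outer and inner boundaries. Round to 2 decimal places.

At z = 8.6 mm: the cylinder: section is a regular 16-gon, circumradius r=9.5 (perimeter = 2·16·9.500·sin(180°/16) = 59.31 mm). Overall, the cross-section is a single solid region. Total boundary length (outer) = 59.31 mm.

59.31 mm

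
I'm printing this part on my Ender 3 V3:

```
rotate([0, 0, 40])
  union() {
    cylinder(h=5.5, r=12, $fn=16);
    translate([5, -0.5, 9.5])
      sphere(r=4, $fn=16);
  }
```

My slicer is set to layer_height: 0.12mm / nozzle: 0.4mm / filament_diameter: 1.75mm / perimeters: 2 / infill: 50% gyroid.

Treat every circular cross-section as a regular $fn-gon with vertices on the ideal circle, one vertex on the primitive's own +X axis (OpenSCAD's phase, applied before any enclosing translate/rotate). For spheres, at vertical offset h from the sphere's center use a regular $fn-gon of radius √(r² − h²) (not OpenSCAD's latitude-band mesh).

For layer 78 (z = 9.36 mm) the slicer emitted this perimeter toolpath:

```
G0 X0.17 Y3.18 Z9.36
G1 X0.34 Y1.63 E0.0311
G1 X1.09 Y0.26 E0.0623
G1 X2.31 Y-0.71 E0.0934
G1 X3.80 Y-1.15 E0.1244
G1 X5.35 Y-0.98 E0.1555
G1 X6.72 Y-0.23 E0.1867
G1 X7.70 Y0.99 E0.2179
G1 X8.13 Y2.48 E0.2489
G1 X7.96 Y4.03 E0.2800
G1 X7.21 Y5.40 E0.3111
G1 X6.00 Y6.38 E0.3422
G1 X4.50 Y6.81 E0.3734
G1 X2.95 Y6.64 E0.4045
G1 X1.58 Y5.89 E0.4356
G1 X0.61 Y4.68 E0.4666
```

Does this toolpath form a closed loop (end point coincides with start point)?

no

Start point (G0): (0.17, 3.18). End point (last G1): the path does not return to the start — open.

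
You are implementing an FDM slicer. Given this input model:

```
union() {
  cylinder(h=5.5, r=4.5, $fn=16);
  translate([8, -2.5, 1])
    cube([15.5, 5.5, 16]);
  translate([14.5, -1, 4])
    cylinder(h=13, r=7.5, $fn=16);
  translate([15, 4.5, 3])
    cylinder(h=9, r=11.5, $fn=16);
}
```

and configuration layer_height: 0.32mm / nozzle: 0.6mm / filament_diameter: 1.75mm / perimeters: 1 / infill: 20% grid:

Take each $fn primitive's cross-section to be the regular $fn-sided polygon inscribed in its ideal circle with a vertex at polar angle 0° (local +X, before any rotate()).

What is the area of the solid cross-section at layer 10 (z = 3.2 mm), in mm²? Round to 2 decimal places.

At z = 3.2 mm: the cylinder: section is a regular 16-gon, circumradius r=4.5 (area = (16/2)·4.500²·sin(360°/16) = 61.99 mm²); the cube at (8, -2.5) (footprint 15.5×5.5) is included at this height (area 85.25 mm²); the cylinder at (14.5, -1) is absent (z outside [4, 17]); the cylinder at (15, 4.5): section is a regular 16-gon, circumradius r=11.5 (area = (16/2)·11.500²·sin(360°/16) = 404.88 mm²); Taking the union: the regions partially overlap — summed areas 552.12 mm² minus the doubly-counted overlap 85.44 mm² gives 466.68 mm² — area = 466.68 mm². Overall, the cross-section is a single solid region. Net area = 466.68 mm².

466.68 mm²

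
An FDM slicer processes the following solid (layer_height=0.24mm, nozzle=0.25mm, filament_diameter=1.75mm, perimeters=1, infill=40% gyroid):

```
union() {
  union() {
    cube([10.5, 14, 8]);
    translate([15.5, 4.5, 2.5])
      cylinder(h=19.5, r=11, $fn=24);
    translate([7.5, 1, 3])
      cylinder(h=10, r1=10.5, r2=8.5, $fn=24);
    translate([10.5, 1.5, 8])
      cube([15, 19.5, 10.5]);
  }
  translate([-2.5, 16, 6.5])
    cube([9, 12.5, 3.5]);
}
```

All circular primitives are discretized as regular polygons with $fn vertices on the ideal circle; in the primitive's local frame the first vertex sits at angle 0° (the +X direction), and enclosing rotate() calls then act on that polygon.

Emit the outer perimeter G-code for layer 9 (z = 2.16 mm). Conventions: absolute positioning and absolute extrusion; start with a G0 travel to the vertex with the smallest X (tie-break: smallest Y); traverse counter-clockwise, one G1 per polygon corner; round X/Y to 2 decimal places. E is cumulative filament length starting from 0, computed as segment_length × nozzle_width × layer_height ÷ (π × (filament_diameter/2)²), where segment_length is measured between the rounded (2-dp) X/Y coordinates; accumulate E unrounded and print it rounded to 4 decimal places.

G0 X0.00 Y0.00 Z2.16
G1 X10.50 Y0.00 E0.2619
G1 X10.50 Y14.00 E0.6112
G1 X0.00 Y14.00 E0.8731
G1 X0.00 Y0.00 E1.2223

At z = 2.16 mm: the 10.5×14 cube contributes its full rectangle; the cylinder at (15.5, 4.5) is absent (z outside [2.5, 22]); the cone at (7.5, 1) does not reach this height (z outside [3, 13]); the cube at (10.5, 1.5) is not intersected at this z (z outside [8, 18.5]); Taking the union: only the 10.5×14 cube is present, so the union is just that shape — 1 connected region; the cube at (-2.5, 16) does not reach this height (z outside [6.5, 10]); Combining (union): only the result so far is present, so the union is just that shape — 1 connected region. The outline is a single polygon with 4 vertices. Extrusion per mm of travel: 0.25 × 0.24 / (π × 0.875²) = 0.024945. Accumulating E over each segment gives final E = 1.2223.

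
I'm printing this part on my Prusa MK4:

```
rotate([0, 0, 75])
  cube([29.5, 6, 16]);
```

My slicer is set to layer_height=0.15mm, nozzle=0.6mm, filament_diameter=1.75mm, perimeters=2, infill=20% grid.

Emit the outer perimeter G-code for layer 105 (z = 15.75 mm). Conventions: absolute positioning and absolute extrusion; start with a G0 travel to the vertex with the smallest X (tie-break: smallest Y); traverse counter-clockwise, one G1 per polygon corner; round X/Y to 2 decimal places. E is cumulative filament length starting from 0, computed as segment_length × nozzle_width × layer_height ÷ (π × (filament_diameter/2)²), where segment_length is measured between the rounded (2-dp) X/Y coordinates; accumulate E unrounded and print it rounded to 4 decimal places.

G0 X-5.80 Y1.55 Z15.75
G1 X0.00 Y0.00 E0.2246
G1 X7.64 Y28.49 E1.3283
G1 X1.84 Y30.05 E1.5531
G1 X-5.80 Y1.55 E2.6571

At z = 15.75 mm: the cube is present — its section is the full 29.5×6 rectangle; (rotated 75° about Z; rotation is an isometry so areas/perimeters/island counts are preserved). The outline is a single polygon with 4 vertices. Extrusion per mm of travel: 0.6 × 0.15 / (π × 0.875²) = 0.037418. Accumulating E over each segment gives final E = 2.6571.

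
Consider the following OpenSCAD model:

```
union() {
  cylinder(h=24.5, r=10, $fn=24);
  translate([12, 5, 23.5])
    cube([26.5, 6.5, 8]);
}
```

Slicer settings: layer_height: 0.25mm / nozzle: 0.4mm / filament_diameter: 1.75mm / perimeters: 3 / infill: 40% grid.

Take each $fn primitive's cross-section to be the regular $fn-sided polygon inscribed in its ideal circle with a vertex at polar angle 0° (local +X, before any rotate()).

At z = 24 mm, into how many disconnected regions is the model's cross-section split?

2

At z = 24 mm: the r=10 cylinder gives a regular 24-gon of circumradius 10 (constant along its height); the cube at (12, 5) is present — its section is the full 26.5×6.5 rectangle; Combining (union): the 2 present regions are separate (no shared area or edge), so areas and boundary lengths simply add and each stays a separate island — 2 connected regions. The result has 2 disconnected regions.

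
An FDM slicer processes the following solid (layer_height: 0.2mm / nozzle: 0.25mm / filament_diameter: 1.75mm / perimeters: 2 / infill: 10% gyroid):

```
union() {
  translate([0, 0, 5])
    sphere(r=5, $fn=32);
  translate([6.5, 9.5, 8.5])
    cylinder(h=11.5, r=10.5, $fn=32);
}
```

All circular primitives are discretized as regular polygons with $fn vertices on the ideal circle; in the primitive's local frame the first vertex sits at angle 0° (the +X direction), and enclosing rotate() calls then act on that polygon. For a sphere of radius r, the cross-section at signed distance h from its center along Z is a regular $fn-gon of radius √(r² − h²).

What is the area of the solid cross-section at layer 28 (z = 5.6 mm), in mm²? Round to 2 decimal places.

At z = 5.6 mm: the r=5 sphere slices to a regular 32-gon of circumradius 4.964 (√(r²−h²) with h=0.6 from center) (area = (32/2)·4.964²·sin(360°/32) = 76.91 mm²); the cylinder at (6.5, 9.5) is absent (z outside [8.5, 20]); Merging all regions: only the r=5 sphere is present, so the union is just that shape — area = 76.91 mm². Overall, the cross-section is a single solid region. Net area = 76.91 mm².

76.91 mm²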